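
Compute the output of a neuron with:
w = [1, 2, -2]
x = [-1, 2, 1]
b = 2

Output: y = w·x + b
y = 3

y = (1)(-1) + (2)(2) + (-2)(1) + 2 = 3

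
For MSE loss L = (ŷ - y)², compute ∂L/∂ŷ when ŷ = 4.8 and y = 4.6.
∂L/∂ŷ = 0.4

∂L/∂ŷ = 2(ŷ - y) = 2(4.8 - 4.6) = 2(0.2) = 0.4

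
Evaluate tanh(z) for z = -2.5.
-0.9866

tanh(-2.5) = (e^(-2.5) - e^(2.5))/(e^(-2.5) + e^(2.5)) = -0.9866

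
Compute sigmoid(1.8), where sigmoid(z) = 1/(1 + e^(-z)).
0.8581

sigmoid(1.8) = 1/(1 + e^(-1.8)) = 1/(1 + 0.1653) = 0.8581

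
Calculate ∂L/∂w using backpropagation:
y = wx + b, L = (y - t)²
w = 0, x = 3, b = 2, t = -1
∂L/∂w = 18

y = wx + b = (0)(3) + 2 = 2
∂L/∂y = 2(y - t) = 2(2 - -1) = 6
∂y/∂w = x = 3
∂L/∂w = ∂L/∂y · ∂y/∂w = 6 × 3 = 18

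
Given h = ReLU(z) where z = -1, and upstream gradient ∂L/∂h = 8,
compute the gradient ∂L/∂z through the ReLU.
∂L/∂z = 0

h = ReLU(-1) = 0
Since z < 0: ∂h/∂z = 0
∂L/∂z = ∂L/∂h · ∂h/∂z = 8 × 0 = 0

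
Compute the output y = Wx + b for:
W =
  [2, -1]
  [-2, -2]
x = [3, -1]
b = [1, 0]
y = [8, -4]

Wx = [2×3 + -1×-1, -2×3 + -2×-1]
   = [7, -4]
y = Wx + b = [7 + 1, -4 + 0] = [8, -4]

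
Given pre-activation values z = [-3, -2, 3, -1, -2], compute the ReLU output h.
h = [0, 0, 3, 0, 0]

ReLU applied element-wise: max(0,-3)=0, max(0,-2)=0, max(0,3)=3, max(0,-1)=0, max(0,-2)=0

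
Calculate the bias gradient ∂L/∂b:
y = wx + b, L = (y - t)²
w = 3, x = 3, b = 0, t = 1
∂L/∂b = 16

y = wx + b = (3)(3) + 0 = 9
∂L/∂y = 2(y - t) = 2(9 - 1) = 16
∂y/∂b = 1
∂L/∂b = ∂L/∂y · ∂y/∂b = 16 × 1 = 16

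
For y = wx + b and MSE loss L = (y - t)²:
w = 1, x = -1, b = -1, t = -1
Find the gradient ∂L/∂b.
∂L/∂b = -2

y = wx + b = (1)(-1) + -1 = -2
∂L/∂y = 2(y - t) = 2(-2 - -1) = -2
∂y/∂b = 1
∂L/∂b = ∂L/∂y · ∂y/∂b = -2 × 1 = -2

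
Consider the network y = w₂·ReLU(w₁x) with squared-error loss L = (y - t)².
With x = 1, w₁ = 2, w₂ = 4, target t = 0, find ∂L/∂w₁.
∂L/∂w₁ = 64

Forward pass:
z = w₁x = 2×1 = 2
h = ReLU(2) = 2
y = w₂h = 4×2 = 8

Backward pass:
∂L/∂y = 2(y - t) = 2(8 - 0) = 16
∂y/∂h = w₂ = 4
∂h/∂z = 1 (ReLU derivative)
∂z/∂w₁ = x = 1

∂L/∂w₁ = 16 × 4 × 1 × 1 = 64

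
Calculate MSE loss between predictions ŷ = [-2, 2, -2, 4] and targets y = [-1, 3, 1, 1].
MSE = 5

MSE = (1/4)((-2--1)² + (2-3)² + (-2-1)² + (4-1)²) = (1/4)(1 + 1 + 9 + 9) = 5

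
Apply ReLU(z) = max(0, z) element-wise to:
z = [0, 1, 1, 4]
h = [0, 1, 1, 4]

ReLU applied element-wise: max(0,0)=0, max(0,1)=1, max(0,1)=1, max(0,4)=4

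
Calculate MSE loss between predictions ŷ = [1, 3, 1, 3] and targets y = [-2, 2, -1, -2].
MSE = 9.75

MSE = (1/4)((1--2)² + (3-2)² + (1--1)² + (3--2)²) = (1/4)(9 + 1 + 4 + 25) = 9.75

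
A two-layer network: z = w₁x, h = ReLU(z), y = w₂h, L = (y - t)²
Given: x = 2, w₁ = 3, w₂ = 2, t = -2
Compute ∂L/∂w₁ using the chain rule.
∂L/∂w₁ = 112

Forward pass:
z = w₁x = 3×2 = 6
h = ReLU(6) = 6
y = w₂h = 2×6 = 12

Backward pass:
∂L/∂y = 2(y - t) = 2(12 - -2) = 28
∂y/∂h = w₂ = 2
∂h/∂z = 1 (ReLU derivative)
∂z/∂w₁ = x = 2

∂L/∂w₁ = 28 × 2 × 1 × 2 = 112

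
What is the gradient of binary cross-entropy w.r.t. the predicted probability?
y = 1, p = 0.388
∂L/∂p = -2.577

∂L/∂p = -y/p + (1-y)/(1-p) = -1/0.388 + 0 = -2.577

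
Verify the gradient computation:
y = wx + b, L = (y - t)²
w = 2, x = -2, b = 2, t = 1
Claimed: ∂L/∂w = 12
Correct

y = (2)(-2) + 2 = -2
∂L/∂y = 2(y - t) = 2(-2 - 1) = -6
∂y/∂w = x = -2
∂L/∂w = -6 × -2 = 12

Claimed value: 12
Correct: The correct gradient is 12.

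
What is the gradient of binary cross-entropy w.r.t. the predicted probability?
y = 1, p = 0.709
∂L/∂p = -1.41

∂L/∂p = -y/p + (1-y)/(1-p) = -1/0.709 + 0 = -1.41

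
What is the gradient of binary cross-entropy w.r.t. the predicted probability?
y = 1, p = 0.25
∂L/∂p = -4

∂L/∂p = -y/p + (1-y)/(1-p) = -1/0.25 + 0 = -4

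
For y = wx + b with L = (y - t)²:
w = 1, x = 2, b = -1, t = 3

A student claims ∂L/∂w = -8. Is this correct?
Correct

y = (1)(2) + -1 = 1
∂L/∂y = 2(y - t) = 2(1 - 3) = -4
∂y/∂w = x = 2
∂L/∂w = -4 × 2 = -8

Claimed value: -8
Correct: The correct gradient is -8.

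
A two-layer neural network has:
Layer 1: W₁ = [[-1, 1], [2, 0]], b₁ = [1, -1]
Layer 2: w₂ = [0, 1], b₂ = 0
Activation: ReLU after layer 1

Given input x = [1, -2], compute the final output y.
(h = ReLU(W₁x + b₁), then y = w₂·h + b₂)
y = 1

Layer 1 pre-activation: z₁ = [-2, 1]
After ReLU: h = [0, 1]
Layer 2 output: y = 0×0 + 1×1 + 0 = 1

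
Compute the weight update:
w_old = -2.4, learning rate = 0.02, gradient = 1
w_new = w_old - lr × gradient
w_new = -2.42

w_new = w - η·∂L/∂w = -2.4 - 0.02×(1) = -2.4 - (0.02) = -2.42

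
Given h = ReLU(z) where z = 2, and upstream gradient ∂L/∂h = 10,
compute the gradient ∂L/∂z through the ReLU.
∂L/∂z = 10

h = ReLU(2) = 2
Since z > 0: ∂h/∂z = 1
∂L/∂z = ∂L/∂h · ∂h/∂z = 10 × 1 = 10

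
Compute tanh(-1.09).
-0.7969

tanh(-1.09) = (e^(-1.09) - e^(1.09))/(e^(-1.09) + e^(1.09)) = -0.7969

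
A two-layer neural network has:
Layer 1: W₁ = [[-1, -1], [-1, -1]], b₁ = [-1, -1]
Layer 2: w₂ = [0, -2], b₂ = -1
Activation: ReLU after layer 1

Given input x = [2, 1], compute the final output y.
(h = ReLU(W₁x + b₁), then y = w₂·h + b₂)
y = -1

Layer 1 pre-activation: z₁ = [-4, -4]
After ReLU: h = [0, 0]
Layer 2 output: y = 0×0 + -2×0 + -1 = -1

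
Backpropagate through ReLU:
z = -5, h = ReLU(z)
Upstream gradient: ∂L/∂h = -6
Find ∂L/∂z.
∂L/∂z = 0

h = ReLU(-5) = 0
Since z < 0: ∂h/∂z = 0
∂L/∂z = ∂L/∂h · ∂h/∂z = -6 × 0 = 0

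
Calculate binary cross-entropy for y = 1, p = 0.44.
L = 0.821

L = -1·log(0.44) - 0·log(0.56) = -log(0.44) = 0.821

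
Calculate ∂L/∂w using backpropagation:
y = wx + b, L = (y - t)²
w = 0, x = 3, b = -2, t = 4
∂L/∂w = -36

y = wx + b = (0)(3) + -2 = -2
∂L/∂y = 2(y - t) = 2(-2 - 4) = -12
∂y/∂w = x = 3
∂L/∂w = ∂L/∂y · ∂y/∂w = -12 × 3 = -36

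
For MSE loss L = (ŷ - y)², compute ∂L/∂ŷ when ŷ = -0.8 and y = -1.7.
∂L/∂ŷ = 1.8

∂L/∂ŷ = 2(ŷ - y) = 2(-0.8 - -1.7) = 2(0.9) = 1.8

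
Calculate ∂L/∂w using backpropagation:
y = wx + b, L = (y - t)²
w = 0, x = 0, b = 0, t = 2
∂L/∂w = 0

y = wx + b = (0)(0) + 0 = 0
∂L/∂y = 2(y - t) = 2(0 - 2) = -4
∂y/∂w = x = 0
∂L/∂w = ∂L/∂y · ∂y/∂w = -4 × 0 = 0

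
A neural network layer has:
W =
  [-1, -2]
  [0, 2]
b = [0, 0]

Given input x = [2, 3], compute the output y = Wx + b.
y = [-8, 6]

Wx = [-1×2 + -2×3, 0×2 + 2×3]
   = [-8, 6]
y = Wx + b = [-8 + 0, 6 + 0] = [-8, 6]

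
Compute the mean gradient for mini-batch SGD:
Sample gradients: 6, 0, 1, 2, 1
Average gradient = 2

Average = (1/5)(6 + 0 + 1 + 2 + 1) = 10/5 = 2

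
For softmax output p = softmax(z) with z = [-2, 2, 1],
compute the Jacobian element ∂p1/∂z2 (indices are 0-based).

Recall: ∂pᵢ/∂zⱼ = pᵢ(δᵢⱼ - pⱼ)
∂p1/∂z2 = -0.1915

p = softmax(z) = [0.01321, 0.7214, 0.2654]
p1 = 0.7214, p2 = 0.2654

∂p1/∂z2 = -p1 × p2 = -0.7214 × 0.2654 = -0.1915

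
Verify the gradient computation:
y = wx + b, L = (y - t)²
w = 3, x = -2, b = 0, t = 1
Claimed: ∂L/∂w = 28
Correct

y = (3)(-2) + 0 = -6
∂L/∂y = 2(y - t) = 2(-6 - 1) = -14
∂y/∂w = x = -2
∂L/∂w = -14 × -2 = 28

Claimed value: 28
Correct: The correct gradient is 28.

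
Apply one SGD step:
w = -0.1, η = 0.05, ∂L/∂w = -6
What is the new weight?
w_new = 0.2

w_new = w - η·∂L/∂w = -0.1 - 0.05×(-6) = -0.1 - (-0.3) = 0.2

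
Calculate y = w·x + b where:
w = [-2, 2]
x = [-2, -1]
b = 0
y = 2

y = (-2)(-2) + (2)(-1) + 0 = 2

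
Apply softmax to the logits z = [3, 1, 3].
p = [0.4683, 0.0634, 0.4683]

exp(z) = [20.09, 2.718, 20.09]
Sum = 42.89
p = [0.4683, 0.0634, 0.4683]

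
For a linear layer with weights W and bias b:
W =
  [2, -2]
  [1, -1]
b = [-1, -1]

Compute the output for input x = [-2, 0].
y = [-5, -3]

Wx = [2×-2 + -2×0, 1×-2 + -1×0]
   = [-4, -2]
y = Wx + b = [-4 + -1, -2 + -1] = [-5, -3]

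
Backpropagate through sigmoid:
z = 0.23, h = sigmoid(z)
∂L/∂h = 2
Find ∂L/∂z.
∂L/∂z = 0.4934

σ(0.23) = 0.5572
σ'(0.23) = σ(0.23)(1 - σ(0.23)) = 0.5572 × 0.4428 = 0.2467
∂L/∂z = ∂L/∂h · σ'(z) = 2 × 0.2467 = 0.4934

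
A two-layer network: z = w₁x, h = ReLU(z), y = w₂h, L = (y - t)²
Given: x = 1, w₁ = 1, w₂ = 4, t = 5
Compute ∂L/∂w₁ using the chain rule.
∂L/∂w₁ = -8

Forward pass:
z = w₁x = 1×1 = 1
h = ReLU(1) = 1
y = w₂h = 4×1 = 4

Backward pass:
∂L/∂y = 2(y - t) = 2(4 - 5) = -2
∂y/∂h = w₂ = 4
∂h/∂z = 1 (ReLU derivative)
∂z/∂w₁ = x = 1

∂L/∂w₁ = -2 × 4 × 1 × 1 = -8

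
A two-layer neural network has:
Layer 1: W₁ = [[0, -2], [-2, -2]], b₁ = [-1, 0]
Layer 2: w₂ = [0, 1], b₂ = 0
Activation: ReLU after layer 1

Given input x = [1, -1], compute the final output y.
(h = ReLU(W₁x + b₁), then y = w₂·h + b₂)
y = 0

Layer 1 pre-activation: z₁ = [1, 0]
After ReLU: h = [1, 0]
Layer 2 output: y = 0×1 + 1×0 + 0 = 0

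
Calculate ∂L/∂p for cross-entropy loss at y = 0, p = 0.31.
∂L/∂p = 1.449

∂L/∂p = -y/p + (1-y)/(1-p) = 0 + 1/0.69 = 1.449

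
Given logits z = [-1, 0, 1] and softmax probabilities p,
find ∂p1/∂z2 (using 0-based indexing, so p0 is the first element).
∂p1/∂z2 = -0.1628

p = softmax(z) = [0.09003, 0.2447, 0.6652]
p1 = 0.2447, p2 = 0.6652

∂p1/∂z2 = -p1 × p2 = -0.2447 × 0.6652 = -0.1628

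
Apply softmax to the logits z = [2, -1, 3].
p = [0.2654, 0.0132, 0.7214]

exp(z) = [7.389, 0.3679, 20.09]
Sum = 27.84
p = [0.2654, 0.0132, 0.7214]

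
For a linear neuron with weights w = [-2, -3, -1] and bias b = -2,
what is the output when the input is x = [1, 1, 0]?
y = -7

y = (-2)(1) + (-3)(1) + (-1)(0) + -2 = -7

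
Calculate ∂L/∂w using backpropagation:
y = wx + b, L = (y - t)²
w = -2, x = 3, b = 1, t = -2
∂L/∂w = -18

y = wx + b = (-2)(3) + 1 = -5
∂L/∂y = 2(y - t) = 2(-5 - -2) = -6
∂y/∂w = x = 3
∂L/∂w = ∂L/∂y · ∂y/∂w = -6 × 3 = -18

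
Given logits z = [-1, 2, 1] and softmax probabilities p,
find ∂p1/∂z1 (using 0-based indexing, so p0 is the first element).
∂p1/∂z1 = 0.2078

p = softmax(z) = [0.03512, 0.7054, 0.2595]
p1 = 0.7054

∂p1/∂z1 = p1(1 - p1) = 0.7054 × (1 - 0.7054) = 0.2078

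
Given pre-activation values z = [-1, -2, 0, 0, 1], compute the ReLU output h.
h = [0, 0, 0, 0, 1]

ReLU applied element-wise: max(0,-1)=0, max(0,-2)=0, max(0,0)=0, max(0,0)=0, max(0,1)=1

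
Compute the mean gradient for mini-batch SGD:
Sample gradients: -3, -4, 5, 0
Average gradient = -0.5

Average = (1/4)(-3 + -4 + 5 + 0) = -2/4 = -0.5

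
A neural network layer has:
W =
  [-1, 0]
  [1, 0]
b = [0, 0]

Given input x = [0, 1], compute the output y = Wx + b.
y = [0, 0]

Wx = [-1×0 + 0×1, 1×0 + 0×1]
   = [0, 0]
y = Wx + b = [0 + 0, 0 + 0] = [0, 0]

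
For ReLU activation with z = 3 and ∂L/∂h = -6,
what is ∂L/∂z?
∂L/∂z = -6

h = ReLU(3) = 3
Since z > 0: ∂h/∂z = 1
∂L/∂z = ∂L/∂h · ∂h/∂z = -6 × 1 = -6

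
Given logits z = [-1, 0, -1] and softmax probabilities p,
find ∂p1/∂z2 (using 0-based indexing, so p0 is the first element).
∂p1/∂z2 = -0.1221

p = softmax(z) = [0.2119, 0.5761, 0.2119]
p1 = 0.5761, p2 = 0.2119

∂p1/∂z2 = -p1 × p2 = -0.5761 × 0.2119 = -0.1221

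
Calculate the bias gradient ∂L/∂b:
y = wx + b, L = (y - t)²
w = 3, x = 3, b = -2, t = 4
∂L/∂b = 6

y = wx + b = (3)(3) + -2 = 7
∂L/∂y = 2(y - t) = 2(7 - 4) = 6
∂y/∂b = 1
∂L/∂b = ∂L/∂y · ∂y/∂b = 6 × 1 = 6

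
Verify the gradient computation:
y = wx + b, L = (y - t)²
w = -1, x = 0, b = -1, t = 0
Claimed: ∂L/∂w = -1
Incorrect

y = (-1)(0) + -1 = -1
∂L/∂y = 2(y - t) = 2(-1 - 0) = -2
∂y/∂w = x = 0
∂L/∂w = -2 × 0 = 0

Claimed value: -1
Incorrect: The correct gradient is 0.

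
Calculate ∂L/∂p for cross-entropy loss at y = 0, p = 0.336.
∂L/∂p = 1.506

∂L/∂p = -y/p + (1-y)/(1-p) = 0 + 1/0.664 = 1.506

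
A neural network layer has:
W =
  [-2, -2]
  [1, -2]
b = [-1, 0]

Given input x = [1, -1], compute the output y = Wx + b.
y = [-1, 3]

Wx = [-2×1 + -2×-1, 1×1 + -2×-1]
   = [0, 3]
y = Wx + b = [0 + -1, 3 + 0] = [-1, 3]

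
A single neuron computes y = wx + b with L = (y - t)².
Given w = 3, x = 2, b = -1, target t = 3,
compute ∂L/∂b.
∂L/∂b = 4

y = wx + b = (3)(2) + -1 = 5
∂L/∂y = 2(y - t) = 2(5 - 3) = 4
∂y/∂b = 1
∂L/∂b = ∂L/∂y · ∂y/∂b = 4 × 1 = 4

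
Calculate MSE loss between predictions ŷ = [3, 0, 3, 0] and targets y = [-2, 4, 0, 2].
MSE = 13.5

MSE = (1/4)((3--2)² + (0-4)² + (3-0)² + (0-2)²) = (1/4)(25 + 16 + 9 + 4) = 13.5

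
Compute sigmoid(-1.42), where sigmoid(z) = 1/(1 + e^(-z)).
0.1947

sigmoid(-1.42) = 1/(1 + e^(1.42)) = 1/(1 + 4.137) = 0.1947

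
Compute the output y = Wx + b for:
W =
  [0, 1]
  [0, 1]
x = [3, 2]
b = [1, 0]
y = [3, 2]

Wx = [0×3 + 1×2, 0×3 + 1×2]
   = [2, 2]
y = Wx + b = [2 + 1, 2 + 0] = [3, 2]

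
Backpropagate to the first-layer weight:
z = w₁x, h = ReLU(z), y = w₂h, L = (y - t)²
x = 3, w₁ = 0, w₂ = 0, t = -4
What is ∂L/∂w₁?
∂L/∂w₁ = 0

Forward pass:
z = w₁x = 0×3 = 0
h = ReLU(0) = 0
y = w₂h = 0×0 = 0

Backward pass:
∂L/∂y = 2(y - t) = 2(0 - -4) = 8
∂y/∂h = w₂ = 0
∂h/∂z = 0 (ReLU derivative)
∂z/∂w₁ = x = 3

∂L/∂w₁ = 8 × 0 × 0 × 3 = 0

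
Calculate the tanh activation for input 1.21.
0.8367

tanh(1.21) = (e^(1.21) - e^(-1.21))/(e^(1.21) + e^(-1.21)) = 0.8367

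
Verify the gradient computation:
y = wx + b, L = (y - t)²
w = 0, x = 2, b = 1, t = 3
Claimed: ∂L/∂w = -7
Incorrect

y = (0)(2) + 1 = 1
∂L/∂y = 2(y - t) = 2(1 - 3) = -4
∂y/∂w = x = 2
∂L/∂w = -4 × 2 = -8

Claimed value: -7
Incorrect: The correct gradient is -8.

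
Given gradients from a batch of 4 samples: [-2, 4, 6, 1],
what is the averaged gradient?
Average gradient = 2.25

Average = (1/4)(-2 + 4 + 6 + 1) = 9/4 = 2.25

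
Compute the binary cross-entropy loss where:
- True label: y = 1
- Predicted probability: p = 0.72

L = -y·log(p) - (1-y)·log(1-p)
L = 0.3285

L = -1·log(0.72) - 0·log(0.28) = -log(0.72) = 0.3285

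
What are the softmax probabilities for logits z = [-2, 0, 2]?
p = [0.0159, 0.1173, 0.8668]

exp(z) = [0.1353, 1, 7.389]
Sum = 8.524
p = [0.0159, 0.1173, 0.8668]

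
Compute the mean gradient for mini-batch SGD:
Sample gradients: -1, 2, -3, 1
Average gradient = -0.25

Average = (1/4)(-1 + 2 + -3 + 1) = -1/4 = -0.25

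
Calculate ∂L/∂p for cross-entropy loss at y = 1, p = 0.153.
∂L/∂p = -6.536

∂L/∂p = -y/p + (1-y)/(1-p) = -1/0.153 + 0 = -6.536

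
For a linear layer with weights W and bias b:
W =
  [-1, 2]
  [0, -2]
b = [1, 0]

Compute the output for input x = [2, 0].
y = [-1, 0]

Wx = [-1×2 + 2×0, 0×2 + -2×0]
   = [-2, 0]
y = Wx + b = [-2 + 1, 0 + 0] = [-1, 0]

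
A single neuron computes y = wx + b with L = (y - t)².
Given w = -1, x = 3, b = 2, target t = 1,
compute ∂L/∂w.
∂L/∂w = -12

y = wx + b = (-1)(3) + 2 = -1
∂L/∂y = 2(y - t) = 2(-1 - 1) = -4
∂y/∂w = x = 3
∂L/∂w = ∂L/∂y · ∂y/∂w = -4 × 3 = -12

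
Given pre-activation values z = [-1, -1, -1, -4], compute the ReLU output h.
h = [0, 0, 0, 0]

ReLU applied element-wise: max(0,-1)=0, max(0,-1)=0, max(0,-1)=0, max(0,-4)=0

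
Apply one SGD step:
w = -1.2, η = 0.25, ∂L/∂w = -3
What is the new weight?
w_new = -0.45

w_new = w - η·∂L/∂w = -1.2 - 0.25×(-3) = -1.2 - (-0.75) = -0.45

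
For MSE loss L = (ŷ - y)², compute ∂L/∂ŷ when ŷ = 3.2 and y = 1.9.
∂L/∂ŷ = 2.6

∂L/∂ŷ = 2(ŷ - y) = 2(3.2 - 1.9) = 2(1.3) = 2.6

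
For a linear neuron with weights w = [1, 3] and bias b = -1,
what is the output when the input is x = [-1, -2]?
y = -8

y = (1)(-1) + (3)(-2) + -1 = -8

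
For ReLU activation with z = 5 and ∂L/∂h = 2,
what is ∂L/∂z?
∂L/∂z = 2

h = ReLU(5) = 5
Since z > 0: ∂h/∂z = 1
∂L/∂z = ∂L/∂h · ∂h/∂z = 2 × 1 = 2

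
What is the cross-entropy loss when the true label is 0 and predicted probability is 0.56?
L = 0.821

L = -0·log(0.56) - 1·log(0.44) = -log(0.44) = 0.821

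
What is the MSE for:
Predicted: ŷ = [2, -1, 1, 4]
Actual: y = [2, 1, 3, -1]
MSE = 8.25

MSE = (1/4)((2-2)² + (-1-1)² + (1-3)² + (4--1)²) = (1/4)(0 + 4 + 4 + 25) = 8.25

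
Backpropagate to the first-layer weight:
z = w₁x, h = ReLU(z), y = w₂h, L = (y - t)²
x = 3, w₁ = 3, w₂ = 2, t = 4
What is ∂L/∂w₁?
∂L/∂w₁ = 168

Forward pass:
z = w₁x = 3×3 = 9
h = ReLU(9) = 9
y = w₂h = 2×9 = 18

Backward pass:
∂L/∂y = 2(y - t) = 2(18 - 4) = 28
∂y/∂h = w₂ = 2
∂h/∂z = 1 (ReLU derivative)
∂z/∂w₁ = x = 3

∂L/∂w₁ = 28 × 2 × 1 × 3 = 168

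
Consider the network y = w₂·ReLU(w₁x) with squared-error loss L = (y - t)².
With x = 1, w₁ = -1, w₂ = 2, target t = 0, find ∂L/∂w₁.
∂L/∂w₁ = 0

Forward pass:
z = w₁x = -1×1 = -1
h = ReLU(-1) = 0
y = w₂h = 2×0 = 0

Backward pass:
∂L/∂y = 2(y - t) = 2(0 - 0) = 0
∂y/∂h = w₂ = 2
∂h/∂z = 0 (ReLU derivative)
∂z/∂w₁ = x = 1

∂L/∂w₁ = 0 × 2 × 0 × 1 = 0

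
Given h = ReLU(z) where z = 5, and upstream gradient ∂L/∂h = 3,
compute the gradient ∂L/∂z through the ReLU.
∂L/∂z = 3

h = ReLU(5) = 5
Since z > 0: ∂h/∂z = 1
∂L/∂z = ∂L/∂h · ∂h/∂z = 3 × 1 = 3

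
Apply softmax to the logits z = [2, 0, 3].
p = [0.2595, 0.0351, 0.7054]

exp(z) = [7.389, 1, 20.09]
Sum = 28.47
p = [0.2595, 0.0351, 0.7054]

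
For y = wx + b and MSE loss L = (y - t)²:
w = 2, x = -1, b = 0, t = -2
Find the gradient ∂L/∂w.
∂L/∂w = 0

y = wx + b = (2)(-1) + 0 = -2
∂L/∂y = 2(y - t) = 2(-2 - -2) = 0
∂y/∂w = x = -1
∂L/∂w = ∂L/∂y · ∂y/∂w = 0 × -1 = 0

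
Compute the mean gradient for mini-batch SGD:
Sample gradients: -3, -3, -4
Average gradient = -3.333

Average = (1/3)(-3 + -3 + -4) = -10/3 = -3.333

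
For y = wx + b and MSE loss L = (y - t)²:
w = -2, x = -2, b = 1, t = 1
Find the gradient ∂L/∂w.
∂L/∂w = -16

y = wx + b = (-2)(-2) + 1 = 5
∂L/∂y = 2(y - t) = 2(5 - 1) = 8
∂y/∂w = x = -2
∂L/∂w = ∂L/∂y · ∂y/∂w = 8 × -2 = -16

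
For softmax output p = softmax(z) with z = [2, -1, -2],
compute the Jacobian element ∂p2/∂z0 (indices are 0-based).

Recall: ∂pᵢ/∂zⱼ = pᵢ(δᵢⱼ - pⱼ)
∂p2/∂z0 = -0.01605

p = softmax(z) = [0.9362, 0.04661, 0.01715]
p2 = 0.01715, p0 = 0.9362

∂p2/∂z0 = -p2 × p0 = -0.01715 × 0.9362 = -0.01605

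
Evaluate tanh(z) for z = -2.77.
-0.9922

tanh(-2.77) = (e^(-2.77) - e^(2.77))/(e^(-2.77) + e^(2.77)) = -0.9922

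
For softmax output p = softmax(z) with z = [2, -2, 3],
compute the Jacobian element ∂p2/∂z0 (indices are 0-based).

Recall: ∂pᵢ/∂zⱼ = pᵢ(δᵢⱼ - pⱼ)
∂p2/∂z0 = -0.1947

p = softmax(z) = [0.2676, 0.004902, 0.7275]
p2 = 0.7275, p0 = 0.2676

∂p2/∂z0 = -p2 × p0 = -0.7275 × 0.2676 = -0.1947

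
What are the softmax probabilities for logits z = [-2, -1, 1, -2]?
p = [0.0403, 0.1096, 0.8098, 0.0403]

exp(z) = [0.1353, 0.3679, 2.718, 0.1353]
Sum = 3.357
p = [0.0403, 0.1096, 0.8098, 0.0403]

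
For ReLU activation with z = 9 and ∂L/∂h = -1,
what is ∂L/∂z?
∂L/∂z = -1

h = ReLU(9) = 9
Since z > 0: ∂h/∂z = 1
∂L/∂z = ∂L/∂h · ∂h/∂z = -1 × 1 = -1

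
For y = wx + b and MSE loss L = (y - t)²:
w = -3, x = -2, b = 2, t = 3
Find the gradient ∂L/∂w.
∂L/∂w = -20

y = wx + b = (-3)(-2) + 2 = 8
∂L/∂y = 2(y - t) = 2(8 - 3) = 10
∂y/∂w = x = -2
∂L/∂w = ∂L/∂y · ∂y/∂w = 10 × -2 = -20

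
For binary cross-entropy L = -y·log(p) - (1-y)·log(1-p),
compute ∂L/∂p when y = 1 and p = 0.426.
∂L/∂p = -2.347

∂L/∂p = -y/p + (1-y)/(1-p) = -1/0.426 + 0 = -2.347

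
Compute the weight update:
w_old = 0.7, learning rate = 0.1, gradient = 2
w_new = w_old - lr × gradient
w_new = 0.5

w_new = w - η·∂L/∂w = 0.7 - 0.1×(2) = 0.7 - (0.2) = 0.5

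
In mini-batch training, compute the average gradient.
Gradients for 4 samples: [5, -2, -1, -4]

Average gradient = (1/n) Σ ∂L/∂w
Average gradient = -0.5

Average = (1/4)(5 + -2 + -1 + -4) = -2/4 = -0.5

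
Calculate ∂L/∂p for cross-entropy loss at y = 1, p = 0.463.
∂L/∂p = -2.16

∂L/∂p = -y/p + (1-y)/(1-p) = -1/0.463 + 0 = -2.16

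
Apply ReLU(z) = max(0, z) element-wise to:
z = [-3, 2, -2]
h = [0, 2, 0]

ReLU applied element-wise: max(0,-3)=0, max(0,2)=2, max(0,-2)=0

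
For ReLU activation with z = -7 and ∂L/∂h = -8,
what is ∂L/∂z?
∂L/∂z = 0

h = ReLU(-7) = 0
Since z < 0: ∂h/∂z = 0
∂L/∂z = ∂L/∂h · ∂h/∂z = -8 × 0 = 0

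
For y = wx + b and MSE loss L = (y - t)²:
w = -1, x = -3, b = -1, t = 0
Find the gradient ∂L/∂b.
∂L/∂b = 4

y = wx + b = (-1)(-3) + -1 = 2
∂L/∂y = 2(y - t) = 2(2 - 0) = 4
∂y/∂b = 1
∂L/∂b = ∂L/∂y · ∂y/∂b = 4 × 1 = 4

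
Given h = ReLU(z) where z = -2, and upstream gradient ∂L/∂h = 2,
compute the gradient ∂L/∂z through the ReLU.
∂L/∂z = 0

h = ReLU(-2) = 0
Since z < 0: ∂h/∂z = 0
∂L/∂z = ∂L/∂h · ∂h/∂z = 2 × 0 = 0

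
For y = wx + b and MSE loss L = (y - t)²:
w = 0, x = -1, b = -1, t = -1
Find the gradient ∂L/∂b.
∂L/∂b = 0

y = wx + b = (0)(-1) + -1 = -1
∂L/∂y = 2(y - t) = 2(-1 - -1) = 0
∂y/∂b = 1
∂L/∂b = ∂L/∂y · ∂y/∂b = 0 × 1 = 0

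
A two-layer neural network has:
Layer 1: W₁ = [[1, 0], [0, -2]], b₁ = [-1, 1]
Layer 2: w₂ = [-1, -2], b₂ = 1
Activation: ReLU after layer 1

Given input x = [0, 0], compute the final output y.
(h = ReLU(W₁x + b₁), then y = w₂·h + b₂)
y = -1

Layer 1 pre-activation: z₁ = [-1, 1]
After ReLU: h = [0, 1]
Layer 2 output: y = -1×0 + -2×1 + 1 = -1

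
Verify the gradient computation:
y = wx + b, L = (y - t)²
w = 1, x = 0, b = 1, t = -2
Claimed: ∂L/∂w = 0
Correct

y = (1)(0) + 1 = 1
∂L/∂y = 2(y - t) = 2(1 - -2) = 6
∂y/∂w = x = 0
∂L/∂w = 6 × 0 = 0

Claimed value: 0
Correct: The correct gradient is 0.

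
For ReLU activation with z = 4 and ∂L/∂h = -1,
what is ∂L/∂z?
∂L/∂z = -1

h = ReLU(4) = 4
Since z > 0: ∂h/∂z = 1
∂L/∂z = ∂L/∂h · ∂h/∂z = -1 × 1 = -1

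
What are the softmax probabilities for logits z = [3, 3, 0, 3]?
p = [0.3279, 0.3279, 0.0163, 0.3279]

exp(z) = [20.09, 20.09, 1, 20.09]
Sum = 61.26
p = [0.3279, 0.3279, 0.0163, 0.3279]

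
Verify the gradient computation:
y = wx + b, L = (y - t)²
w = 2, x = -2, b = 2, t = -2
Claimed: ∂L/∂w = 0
Correct

y = (2)(-2) + 2 = -2
∂L/∂y = 2(y - t) = 2(-2 - -2) = 0
∂y/∂w = x = -2
∂L/∂w = 0 × -2 = 0

Claimed value: 0
Correct: The correct gradient is 0.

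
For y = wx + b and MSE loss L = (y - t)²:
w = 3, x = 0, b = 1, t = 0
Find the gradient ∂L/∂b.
∂L/∂b = 2

y = wx + b = (3)(0) + 1 = 1
∂L/∂y = 2(y - t) = 2(1 - 0) = 2
∂y/∂b = 1
∂L/∂b = ∂L/∂y · ∂y/∂b = 2 × 1 = 2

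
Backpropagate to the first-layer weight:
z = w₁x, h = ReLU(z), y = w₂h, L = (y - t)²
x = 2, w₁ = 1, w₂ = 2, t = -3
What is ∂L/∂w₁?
∂L/∂w₁ = 56

Forward pass:
z = w₁x = 1×2 = 2
h = ReLU(2) = 2
y = w₂h = 2×2 = 4

Backward pass:
∂L/∂y = 2(y - t) = 2(4 - -3) = 14
∂y/∂h = w₂ = 2
∂h/∂z = 1 (ReLU derivative)
∂z/∂w₁ = x = 2

∂L/∂w₁ = 14 × 2 × 1 × 2 = 56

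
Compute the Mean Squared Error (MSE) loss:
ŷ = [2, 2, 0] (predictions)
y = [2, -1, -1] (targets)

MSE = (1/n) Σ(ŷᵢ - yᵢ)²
MSE = 3.333

MSE = (1/3)((2-2)² + (2--1)² + (0--1)²) = (1/3)(0 + 9 + 1) = 3.333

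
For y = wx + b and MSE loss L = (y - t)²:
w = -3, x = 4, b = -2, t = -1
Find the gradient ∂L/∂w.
∂L/∂w = -104

y = wx + b = (-3)(4) + -2 = -14
∂L/∂y = 2(y - t) = 2(-14 - -1) = -26
∂y/∂w = x = 4
∂L/∂w = ∂L/∂y · ∂y/∂w = -26 × 4 = -104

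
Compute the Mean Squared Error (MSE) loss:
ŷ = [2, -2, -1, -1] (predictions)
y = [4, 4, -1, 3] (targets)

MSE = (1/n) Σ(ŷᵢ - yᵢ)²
MSE = 14

MSE = (1/4)((2-4)² + (-2-4)² + (-1--1)² + (-1-3)²) = (1/4)(4 + 36 + 0 + 16) = 14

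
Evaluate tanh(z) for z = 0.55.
0.5005

tanh(0.55) = (e^(0.55) - e^(-0.55))/(e^(0.55) + e^(-0.55)) = 0.5005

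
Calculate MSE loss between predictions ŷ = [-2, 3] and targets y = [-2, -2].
MSE = 12.5

MSE = (1/2)((-2--2)² + (3--2)²) = (1/2)(0 + 25) = 12.5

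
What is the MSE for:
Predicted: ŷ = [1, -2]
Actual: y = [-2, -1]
MSE = 5

MSE = (1/2)((1--2)² + (-2--1)²) = (1/2)(9 + 1) = 5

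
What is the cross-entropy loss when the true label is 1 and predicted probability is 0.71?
L = 0.3425

L = -1·log(0.71) - 0·log(0.29) = -log(0.71) = 0.3425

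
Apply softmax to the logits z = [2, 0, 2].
p = [0.4683, 0.0634, 0.4683]

exp(z) = [7.389, 1, 7.389]
Sum = 15.78
p = [0.4683, 0.0634, 0.4683]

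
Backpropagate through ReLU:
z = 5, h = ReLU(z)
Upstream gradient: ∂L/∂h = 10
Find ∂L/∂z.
∂L/∂z = 10

h = ReLU(5) = 5
Since z > 0: ∂h/∂z = 1
∂L/∂z = ∂L/∂h · ∂h/∂z = 10 × 1 = 10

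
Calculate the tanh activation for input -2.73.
-0.9915

tanh(-2.73) = (e^(-2.73) - e^(2.73))/(e^(-2.73) + e^(2.73)) = -0.9915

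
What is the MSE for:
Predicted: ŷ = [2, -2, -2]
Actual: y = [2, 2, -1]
MSE = 5.667

MSE = (1/3)((2-2)² + (-2-2)² + (-2--1)²) = (1/3)(0 + 16 + 1) = 5.667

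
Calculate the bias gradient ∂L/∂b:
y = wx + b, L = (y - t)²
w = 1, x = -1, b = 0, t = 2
∂L/∂b = -6

y = wx + b = (1)(-1) + 0 = -1
∂L/∂y = 2(y - t) = 2(-1 - 2) = -6
∂y/∂b = 1
∂L/∂b = ∂L/∂y · ∂y/∂b = -6 × 1 = -6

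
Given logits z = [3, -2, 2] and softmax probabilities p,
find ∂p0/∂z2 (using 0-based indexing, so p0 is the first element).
∂p0/∂z2 = -0.1947

p = softmax(z) = [0.7275, 0.004902, 0.2676]
p0 = 0.7275, p2 = 0.2676

∂p0/∂z2 = -p0 × p2 = -0.7275 × 0.2676 = -0.1947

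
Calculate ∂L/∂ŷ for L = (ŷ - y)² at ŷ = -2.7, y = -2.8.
∂L/∂ŷ = 0.2

∂L/∂ŷ = 2(ŷ - y) = 2(-2.7 - -2.8) = 2(0.1) = 0.2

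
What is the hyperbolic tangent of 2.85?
0.9933

tanh(2.85) = (e^(2.85) - e^(-2.85))/(e^(2.85) + e^(-2.85)) = 0.9933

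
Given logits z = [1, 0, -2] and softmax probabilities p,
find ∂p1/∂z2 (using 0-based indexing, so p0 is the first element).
∂p1/∂z2 = -0.009113

p = softmax(z) = [0.7054, 0.2595, 0.03512]
p1 = 0.2595, p2 = 0.03512

∂p1/∂z2 = -p1 × p2 = -0.2595 × 0.03512 = -0.009113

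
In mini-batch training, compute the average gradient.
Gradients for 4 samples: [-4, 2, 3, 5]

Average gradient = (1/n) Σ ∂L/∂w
Average gradient = 1.5

Average = (1/4)(-4 + 2 + 3 + 5) = 6/4 = 1.5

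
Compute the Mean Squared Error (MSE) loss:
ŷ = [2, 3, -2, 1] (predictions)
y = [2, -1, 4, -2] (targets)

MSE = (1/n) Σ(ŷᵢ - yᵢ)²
MSE = 15.25

MSE = (1/4)((2-2)² + (3--1)² + (-2-4)² + (1--2)²) = (1/4)(0 + 16 + 36 + 9) = 15.25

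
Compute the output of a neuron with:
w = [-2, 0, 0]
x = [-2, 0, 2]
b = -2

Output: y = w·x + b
y = 2

y = (-2)(-2) + (0)(0) + (0)(2) + -2 = 2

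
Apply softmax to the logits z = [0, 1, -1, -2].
p = [0.2369, 0.6439, 0.0871, 0.0321]

exp(z) = [1, 2.718, 0.3679, 0.1353]
Sum = 4.221
p = [0.2369, 0.6439, 0.0871, 0.0321]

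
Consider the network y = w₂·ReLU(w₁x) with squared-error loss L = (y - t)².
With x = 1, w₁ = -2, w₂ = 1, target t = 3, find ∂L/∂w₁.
∂L/∂w₁ = 0

Forward pass:
z = w₁x = -2×1 = -2
h = ReLU(-2) = 0
y = w₂h = 1×0 = 0

Backward pass:
∂L/∂y = 2(y - t) = 2(0 - 3) = -6
∂y/∂h = w₂ = 1
∂h/∂z = 0 (ReLU derivative)
∂z/∂w₁ = x = 1

∂L/∂w₁ = -6 × 1 × 0 × 1 = 0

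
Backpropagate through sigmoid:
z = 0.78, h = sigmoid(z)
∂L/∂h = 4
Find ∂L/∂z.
∂L/∂z = 0.8621

σ(0.78) = 0.6857
σ'(0.78) = σ(0.78)(1 - σ(0.78)) = 0.6857 × 0.3143 = 0.2155
∂L/∂z = ∂L/∂h · σ'(z) = 4 × 0.2155 = 0.8621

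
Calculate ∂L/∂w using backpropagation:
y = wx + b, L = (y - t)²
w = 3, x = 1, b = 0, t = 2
∂L/∂w = 2

y = wx + b = (3)(1) + 0 = 3
∂L/∂y = 2(y - t) = 2(3 - 2) = 2
∂y/∂w = x = 1
∂L/∂w = ∂L/∂y · ∂y/∂w = 2 × 1 = 2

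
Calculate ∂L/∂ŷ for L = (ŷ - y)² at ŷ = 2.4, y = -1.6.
∂L/∂ŷ = 8.0

∂L/∂ŷ = 2(ŷ - y) = 2(2.4 - -1.6) = 2(4.0) = 8.0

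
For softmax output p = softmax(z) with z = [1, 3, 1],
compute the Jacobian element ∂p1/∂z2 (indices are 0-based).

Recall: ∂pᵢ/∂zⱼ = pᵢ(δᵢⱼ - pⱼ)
∂p1/∂z2 = -0.08382

p = softmax(z) = [0.1065, 0.787, 0.1065]
p1 = 0.787, p2 = 0.1065

∂p1/∂z2 = -p1 × p2 = -0.787 × 0.1065 = -0.08382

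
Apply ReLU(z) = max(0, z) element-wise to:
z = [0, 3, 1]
h = [0, 3, 1]

ReLU applied element-wise: max(0,0)=0, max(0,3)=3, max(0,1)=1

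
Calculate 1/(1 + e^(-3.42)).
0.9683

sigmoid(3.42) = 1/(1 + e^(-3.42)) = 1/(1 + 0.03271) = 0.9683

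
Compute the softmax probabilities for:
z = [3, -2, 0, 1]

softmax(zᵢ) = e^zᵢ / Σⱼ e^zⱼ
p = [0.839, 0.0057, 0.0418, 0.1135]

exp(z) = [20.09, 0.1353, 1, 2.718]
Sum = 23.94
p = [0.839, 0.0057, 0.0418, 0.1135]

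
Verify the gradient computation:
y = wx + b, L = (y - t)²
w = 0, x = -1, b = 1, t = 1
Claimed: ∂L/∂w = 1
Incorrect

y = (0)(-1) + 1 = 1
∂L/∂y = 2(y - t) = 2(1 - 1) = 0
∂y/∂w = x = -1
∂L/∂w = 0 × -1 = 0

Claimed value: 1
Incorrect: The correct gradient is 0.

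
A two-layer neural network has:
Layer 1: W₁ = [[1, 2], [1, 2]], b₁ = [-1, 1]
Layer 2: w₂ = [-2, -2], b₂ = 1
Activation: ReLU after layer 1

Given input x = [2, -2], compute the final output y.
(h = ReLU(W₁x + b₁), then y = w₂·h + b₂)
y = 1

Layer 1 pre-activation: z₁ = [-3, -1]
After ReLU: h = [0, 0]
Layer 2 output: y = -2×0 + -2×0 + 1 = 1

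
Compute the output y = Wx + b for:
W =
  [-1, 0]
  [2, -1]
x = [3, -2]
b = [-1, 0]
y = [-4, 8]

Wx = [-1×3 + 0×-2, 2×3 + -1×-2]
   = [-3, 8]
y = Wx + b = [-3 + -1, 8 + 0] = [-4, 8]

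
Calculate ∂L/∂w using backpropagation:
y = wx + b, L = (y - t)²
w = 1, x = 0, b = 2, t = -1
∂L/∂w = 0

y = wx + b = (1)(0) + 2 = 2
∂L/∂y = 2(y - t) = 2(2 - -1) = 6
∂y/∂w = x = 0
∂L/∂w = ∂L/∂y · ∂y/∂w = 6 × 0 = 0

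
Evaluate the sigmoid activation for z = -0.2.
0.4502

sigmoid(-0.2) = 1/(1 + e^(0.2)) = 1/(1 + 1.221) = 0.4502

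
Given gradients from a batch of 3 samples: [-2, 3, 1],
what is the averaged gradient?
Average gradient = 0.6667

Average = (1/3)(-2 + 3 + 1) = 2/3 = 0.6667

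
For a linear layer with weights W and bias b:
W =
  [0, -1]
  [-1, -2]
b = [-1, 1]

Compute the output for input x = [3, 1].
y = [-2, -4]

Wx = [0×3 + -1×1, -1×3 + -2×1]
   = [-1, -5]
y = Wx + b = [-1 + -1, -5 + 1] = [-2, -4]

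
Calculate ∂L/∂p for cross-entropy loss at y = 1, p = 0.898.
∂L/∂p = -1.114

∂L/∂p = -y/p + (1-y)/(1-p) = -1/0.898 + 0 = -1.114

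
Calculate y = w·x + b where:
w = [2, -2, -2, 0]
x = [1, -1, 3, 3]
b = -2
y = -4

y = (2)(1) + (-2)(-1) + (-2)(3) + (0)(3) + -2 = -4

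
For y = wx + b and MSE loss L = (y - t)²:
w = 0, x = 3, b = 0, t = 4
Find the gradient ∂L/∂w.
∂L/∂w = -24

y = wx + b = (0)(3) + 0 = 0
∂L/∂y = 2(y - t) = 2(0 - 4) = -8
∂y/∂w = x = 3
∂L/∂w = ∂L/∂y · ∂y/∂w = -8 × 3 = -24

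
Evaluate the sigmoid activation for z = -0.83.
0.3036

sigmoid(-0.83) = 1/(1 + e^(0.83)) = 1/(1 + 2.293) = 0.3036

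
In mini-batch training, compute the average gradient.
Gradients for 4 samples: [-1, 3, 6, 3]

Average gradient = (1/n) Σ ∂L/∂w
Average gradient = 2.75

Average = (1/4)(-1 + 3 + 6 + 3) = 11/4 = 2.75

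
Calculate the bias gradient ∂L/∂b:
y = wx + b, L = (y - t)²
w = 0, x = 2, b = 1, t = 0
∂L/∂b = 2

y = wx + b = (0)(2) + 1 = 1
∂L/∂y = 2(y - t) = 2(1 - 0) = 2
∂y/∂b = 1
∂L/∂b = ∂L/∂y · ∂y/∂b = 2 × 1 = 2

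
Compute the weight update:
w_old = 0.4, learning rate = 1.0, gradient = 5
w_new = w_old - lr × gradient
w_new = -4.6

w_new = w - η·∂L/∂w = 0.4 - 1.0×(5) = 0.4 - (5) = -4.6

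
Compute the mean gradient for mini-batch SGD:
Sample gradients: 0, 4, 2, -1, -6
Average gradient = -0.2

Average = (1/5)(0 + 4 + 2 + -1 + -6) = -1/5 = -0.2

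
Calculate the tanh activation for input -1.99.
-0.9633

tanh(-1.99) = (e^(-1.99) - e^(1.99))/(e^(-1.99) + e^(1.99)) = -0.9633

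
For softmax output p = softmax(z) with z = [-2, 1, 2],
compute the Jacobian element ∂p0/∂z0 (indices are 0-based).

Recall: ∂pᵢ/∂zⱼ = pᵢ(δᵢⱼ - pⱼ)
∂p0/∂z0 = 0.01304

p = softmax(z) = [0.01321, 0.2654, 0.7214]
p0 = 0.01321

∂p0/∂z0 = p0(1 - p0) = 0.01321 × (1 - 0.01321) = 0.01304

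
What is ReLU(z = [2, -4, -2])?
h = [2, 0, 0]

ReLU applied element-wise: max(0,2)=2, max(0,-4)=0, max(0,-2)=0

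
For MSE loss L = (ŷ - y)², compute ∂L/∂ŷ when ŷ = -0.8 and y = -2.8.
∂L/∂ŷ = 4.0

∂L/∂ŷ = 2(ŷ - y) = 2(-0.8 - -2.8) = 2(2.0) = 4.0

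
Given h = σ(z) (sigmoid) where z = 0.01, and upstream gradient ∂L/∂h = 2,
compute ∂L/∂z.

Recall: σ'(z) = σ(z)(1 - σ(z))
∂L/∂z = 0.5

σ(0.01) = 0.5025
σ'(0.01) = σ(0.01)(1 - σ(0.01)) = 0.5025 × 0.4975 = 0.25
∂L/∂z = ∂L/∂h · σ'(z) = 2 × 0.25 = 0.5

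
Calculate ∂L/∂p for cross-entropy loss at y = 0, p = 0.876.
∂L/∂p = 8.065

∂L/∂p = -y/p + (1-y)/(1-p) = 0 + 1/0.124 = 8.065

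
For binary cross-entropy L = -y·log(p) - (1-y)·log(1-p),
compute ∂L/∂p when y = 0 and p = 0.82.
∂L/∂p = 5.556

∂L/∂p = -y/p + (1-y)/(1-p) = 0 + 1/0.18 = 5.556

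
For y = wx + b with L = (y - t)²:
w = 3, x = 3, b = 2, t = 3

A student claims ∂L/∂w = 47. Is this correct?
Incorrect

y = (3)(3) + 2 = 11
∂L/∂y = 2(y - t) = 2(11 - 3) = 16
∂y/∂w = x = 3
∂L/∂w = 16 × 3 = 48

Claimed value: 47
Incorrect: The correct gradient is 48.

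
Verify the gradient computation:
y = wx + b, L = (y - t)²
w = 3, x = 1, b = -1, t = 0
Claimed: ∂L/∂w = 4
Correct

y = (3)(1) + -1 = 2
∂L/∂y = 2(y - t) = 2(2 - 0) = 4
∂y/∂w = x = 1
∂L/∂w = 4 × 1 = 4

Claimed value: 4
Correct: The correct gradient is 4.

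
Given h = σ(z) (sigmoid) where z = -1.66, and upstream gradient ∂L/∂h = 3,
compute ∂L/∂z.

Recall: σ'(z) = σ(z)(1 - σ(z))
∂L/∂z = 0.4027

σ(-1.66) = 0.1598
σ'(-1.66) = σ(-1.66)(1 - σ(-1.66)) = 0.1598 × 0.8402 = 0.1342
∂L/∂z = ∂L/∂h · σ'(z) = 3 × 0.1342 = 0.4027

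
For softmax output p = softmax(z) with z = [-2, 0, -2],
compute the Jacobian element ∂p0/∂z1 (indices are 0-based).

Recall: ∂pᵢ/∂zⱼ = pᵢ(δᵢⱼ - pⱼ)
∂p0/∂z1 = -0.08382

p = softmax(z) = [0.1065, 0.787, 0.1065]
p0 = 0.1065, p1 = 0.787

∂p0/∂z1 = -p0 × p1 = -0.1065 × 0.787 = -0.08382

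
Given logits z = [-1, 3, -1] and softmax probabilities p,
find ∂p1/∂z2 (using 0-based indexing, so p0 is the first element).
∂p1/∂z2 = -0.01704

p = softmax(z) = [0.01767, 0.9647, 0.01767]
p1 = 0.9647, p2 = 0.01767

∂p1/∂z2 = -p1 × p2 = -0.9647 × 0.01767 = -0.01704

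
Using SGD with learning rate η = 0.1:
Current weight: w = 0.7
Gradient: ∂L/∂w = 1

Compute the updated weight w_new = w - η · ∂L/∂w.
w_new = 0.6

w_new = w - η·∂L/∂w = 0.7 - 0.1×(1) = 0.7 - (0.1) = 0.6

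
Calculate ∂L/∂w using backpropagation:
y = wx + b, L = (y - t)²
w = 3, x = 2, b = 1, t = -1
∂L/∂w = 32

y = wx + b = (3)(2) + 1 = 7
∂L/∂y = 2(y - t) = 2(7 - -1) = 16
∂y/∂w = x = 2
∂L/∂w = ∂L/∂y · ∂y/∂w = 16 × 2 = 32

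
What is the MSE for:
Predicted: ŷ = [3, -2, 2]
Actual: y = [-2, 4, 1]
MSE = 20.67

MSE = (1/3)((3--2)² + (-2-4)² + (2-1)²) = (1/3)(25 + 36 + 1) = 20.67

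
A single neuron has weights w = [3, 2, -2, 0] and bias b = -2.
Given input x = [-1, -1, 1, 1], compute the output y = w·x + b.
y = -9

y = (3)(-1) + (2)(-1) + (-2)(1) + (0)(1) + -2 = -9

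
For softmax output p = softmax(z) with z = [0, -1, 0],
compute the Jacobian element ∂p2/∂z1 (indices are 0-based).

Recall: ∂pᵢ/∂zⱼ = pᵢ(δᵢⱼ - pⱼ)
∂p2/∂z1 = -0.06561

p = softmax(z) = [0.4223, 0.1554, 0.4223]
p2 = 0.4223, p1 = 0.1554

∂p2/∂z1 = -p2 × p1 = -0.4223 × 0.1554 = -0.06561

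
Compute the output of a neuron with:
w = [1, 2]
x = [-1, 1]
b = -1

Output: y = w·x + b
y = 0

y = (1)(-1) + (2)(1) + -1 = 0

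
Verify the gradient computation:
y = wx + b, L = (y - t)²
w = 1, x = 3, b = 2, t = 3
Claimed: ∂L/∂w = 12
Correct

y = (1)(3) + 2 = 5
∂L/∂y = 2(y - t) = 2(5 - 3) = 4
∂y/∂w = x = 3
∂L/∂w = 4 × 3 = 12

Claimed value: 12
Correct: The correct gradient is 12.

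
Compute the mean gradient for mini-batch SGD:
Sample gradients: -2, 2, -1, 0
Average gradient = -0.25

Average = (1/4)(-2 + 2 + -1 + 0) = -1/4 = -0.25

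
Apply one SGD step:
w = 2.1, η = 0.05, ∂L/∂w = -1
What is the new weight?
w_new = 2.15

w_new = w - η·∂L/∂w = 2.1 - 0.05×(-1) = 2.1 - (-0.05) = 2.15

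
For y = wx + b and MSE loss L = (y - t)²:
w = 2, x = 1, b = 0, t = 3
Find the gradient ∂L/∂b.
∂L/∂b = -2

y = wx + b = (2)(1) + 0 = 2
∂L/∂y = 2(y - t) = 2(2 - 3) = -2
∂y/∂b = 1
∂L/∂b = ∂L/∂y · ∂y/∂b = -2 × 1 = -2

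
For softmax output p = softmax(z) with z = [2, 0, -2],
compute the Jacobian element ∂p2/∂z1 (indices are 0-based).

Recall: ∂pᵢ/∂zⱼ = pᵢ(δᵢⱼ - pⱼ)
∂p2/∂z1 = -0.001862

p = softmax(z) = [0.8668, 0.1173, 0.01588]
p2 = 0.01588, p1 = 0.1173

∂p2/∂z1 = -p2 × p1 = -0.01588 × 0.1173 = -0.001862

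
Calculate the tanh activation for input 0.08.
0.07983

tanh(0.08) = (e^(0.08) - e^(-0.08))/(e^(0.08) + e^(-0.08)) = 0.07983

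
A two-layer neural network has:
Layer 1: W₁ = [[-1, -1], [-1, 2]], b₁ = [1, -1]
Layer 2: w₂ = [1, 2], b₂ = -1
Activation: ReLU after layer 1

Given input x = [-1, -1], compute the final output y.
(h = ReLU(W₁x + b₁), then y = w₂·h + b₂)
y = 2

Layer 1 pre-activation: z₁ = [3, -2]
After ReLU: h = [3, 0]
Layer 2 output: y = 1×3 + 2×0 + -1 = 2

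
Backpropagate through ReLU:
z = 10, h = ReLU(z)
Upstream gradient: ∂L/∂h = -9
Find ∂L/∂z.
∂L/∂z = -9

h = ReLU(10) = 10
Since z > 0: ∂h/∂z = 1
∂L/∂z = ∂L/∂h · ∂h/∂z = -9 × 1 = -9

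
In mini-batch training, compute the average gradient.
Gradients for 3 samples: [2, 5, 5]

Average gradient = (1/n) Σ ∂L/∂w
Average gradient = 4

Average = (1/3)(2 + 5 + 5) = 12/3 = 4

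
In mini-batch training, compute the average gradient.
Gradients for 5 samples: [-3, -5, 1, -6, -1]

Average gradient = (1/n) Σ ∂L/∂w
Average gradient = -2.8

Average = (1/5)(-3 + -5 + 1 + -6 + -1) = -14/5 = -2.8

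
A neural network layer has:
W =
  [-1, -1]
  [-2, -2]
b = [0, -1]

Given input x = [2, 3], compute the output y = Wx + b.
y = [-5, -11]

Wx = [-1×2 + -1×3, -2×2 + -2×3]
   = [-5, -10]
y = Wx + b = [-5 + 0, -10 + -1] = [-5, -11]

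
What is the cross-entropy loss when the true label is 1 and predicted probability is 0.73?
L = 0.3147

L = -1·log(0.73) - 0·log(0.27) = -log(0.73) = 0.3147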